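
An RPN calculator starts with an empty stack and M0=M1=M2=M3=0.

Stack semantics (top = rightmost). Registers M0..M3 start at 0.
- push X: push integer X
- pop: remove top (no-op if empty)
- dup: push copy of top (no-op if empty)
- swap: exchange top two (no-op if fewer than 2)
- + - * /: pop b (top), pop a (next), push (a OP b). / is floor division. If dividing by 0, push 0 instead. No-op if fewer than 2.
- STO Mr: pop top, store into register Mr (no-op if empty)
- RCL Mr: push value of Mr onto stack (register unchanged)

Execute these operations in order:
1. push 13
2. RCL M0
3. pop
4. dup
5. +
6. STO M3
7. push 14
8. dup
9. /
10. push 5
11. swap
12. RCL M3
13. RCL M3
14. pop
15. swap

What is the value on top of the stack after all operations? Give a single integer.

Answer: 1

Derivation:
After op 1 (push 13): stack=[13] mem=[0,0,0,0]
After op 2 (RCL M0): stack=[13,0] mem=[0,0,0,0]
After op 3 (pop): stack=[13] mem=[0,0,0,0]
After op 4 (dup): stack=[13,13] mem=[0,0,0,0]
After op 5 (+): stack=[26] mem=[0,0,0,0]
After op 6 (STO M3): stack=[empty] mem=[0,0,0,26]
After op 7 (push 14): stack=[14] mem=[0,0,0,26]
After op 8 (dup): stack=[14,14] mem=[0,0,0,26]
After op 9 (/): stack=[1] mem=[0,0,0,26]
After op 10 (push 5): stack=[1,5] mem=[0,0,0,26]
After op 11 (swap): stack=[5,1] mem=[0,0,0,26]
After op 12 (RCL M3): stack=[5,1,26] mem=[0,0,0,26]
After op 13 (RCL M3): stack=[5,1,26,26] mem=[0,0,0,26]
After op 14 (pop): stack=[5,1,26] mem=[0,0,0,26]
After op 15 (swap): stack=[5,26,1] mem=[0,0,0,26]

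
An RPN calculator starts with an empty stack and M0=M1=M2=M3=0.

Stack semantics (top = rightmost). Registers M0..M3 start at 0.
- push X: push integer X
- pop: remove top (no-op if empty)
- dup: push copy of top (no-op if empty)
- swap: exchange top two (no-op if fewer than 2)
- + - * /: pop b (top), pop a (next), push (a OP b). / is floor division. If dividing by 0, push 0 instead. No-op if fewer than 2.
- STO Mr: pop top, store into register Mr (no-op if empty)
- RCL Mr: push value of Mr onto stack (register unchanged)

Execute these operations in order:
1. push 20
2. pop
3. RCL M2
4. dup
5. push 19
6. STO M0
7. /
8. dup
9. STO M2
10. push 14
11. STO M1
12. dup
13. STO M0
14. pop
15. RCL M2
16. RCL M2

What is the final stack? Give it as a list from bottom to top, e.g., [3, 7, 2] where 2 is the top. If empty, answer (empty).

After op 1 (push 20): stack=[20] mem=[0,0,0,0]
After op 2 (pop): stack=[empty] mem=[0,0,0,0]
After op 3 (RCL M2): stack=[0] mem=[0,0,0,0]
After op 4 (dup): stack=[0,0] mem=[0,0,0,0]
After op 5 (push 19): stack=[0,0,19] mem=[0,0,0,0]
After op 6 (STO M0): stack=[0,0] mem=[19,0,0,0]
After op 7 (/): stack=[0] mem=[19,0,0,0]
After op 8 (dup): stack=[0,0] mem=[19,0,0,0]
After op 9 (STO M2): stack=[0] mem=[19,0,0,0]
After op 10 (push 14): stack=[0,14] mem=[19,0,0,0]
After op 11 (STO M1): stack=[0] mem=[19,14,0,0]
After op 12 (dup): stack=[0,0] mem=[19,14,0,0]
After op 13 (STO M0): stack=[0] mem=[0,14,0,0]
After op 14 (pop): stack=[empty] mem=[0,14,0,0]
After op 15 (RCL M2): stack=[0] mem=[0,14,0,0]
After op 16 (RCL M2): stack=[0,0] mem=[0,14,0,0]

Answer: [0, 0]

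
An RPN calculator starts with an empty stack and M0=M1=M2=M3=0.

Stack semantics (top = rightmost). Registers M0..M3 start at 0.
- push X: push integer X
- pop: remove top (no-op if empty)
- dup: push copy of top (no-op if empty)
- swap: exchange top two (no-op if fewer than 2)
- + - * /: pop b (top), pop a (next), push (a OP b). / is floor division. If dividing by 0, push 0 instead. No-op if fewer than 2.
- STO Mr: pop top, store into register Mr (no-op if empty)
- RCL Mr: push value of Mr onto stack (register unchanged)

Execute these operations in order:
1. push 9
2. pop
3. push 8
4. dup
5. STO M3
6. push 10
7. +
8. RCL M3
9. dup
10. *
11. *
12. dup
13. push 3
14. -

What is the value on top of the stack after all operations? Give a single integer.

Answer: 1149

Derivation:
After op 1 (push 9): stack=[9] mem=[0,0,0,0]
After op 2 (pop): stack=[empty] mem=[0,0,0,0]
After op 3 (push 8): stack=[8] mem=[0,0,0,0]
After op 4 (dup): stack=[8,8] mem=[0,0,0,0]
After op 5 (STO M3): stack=[8] mem=[0,0,0,8]
After op 6 (push 10): stack=[8,10] mem=[0,0,0,8]
After op 7 (+): stack=[18] mem=[0,0,0,8]
After op 8 (RCL M3): stack=[18,8] mem=[0,0,0,8]
After op 9 (dup): stack=[18,8,8] mem=[0,0,0,8]
After op 10 (*): stack=[18,64] mem=[0,0,0,8]
After op 11 (*): stack=[1152] mem=[0,0,0,8]
After op 12 (dup): stack=[1152,1152] mem=[0,0,0,8]
After op 13 (push 3): stack=[1152,1152,3] mem=[0,0,0,8]
After op 14 (-): stack=[1152,1149] mem=[0,0,0,8]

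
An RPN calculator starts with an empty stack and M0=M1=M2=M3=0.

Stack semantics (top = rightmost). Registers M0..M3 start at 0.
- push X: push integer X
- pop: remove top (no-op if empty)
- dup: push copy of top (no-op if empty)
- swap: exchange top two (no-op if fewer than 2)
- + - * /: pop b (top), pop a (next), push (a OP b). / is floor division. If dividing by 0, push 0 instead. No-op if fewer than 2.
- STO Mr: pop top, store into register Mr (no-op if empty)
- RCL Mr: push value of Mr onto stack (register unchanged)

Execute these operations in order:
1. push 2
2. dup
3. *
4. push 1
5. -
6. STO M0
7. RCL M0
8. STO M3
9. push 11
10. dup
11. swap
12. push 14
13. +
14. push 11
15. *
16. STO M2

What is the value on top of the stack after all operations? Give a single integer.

After op 1 (push 2): stack=[2] mem=[0,0,0,0]
After op 2 (dup): stack=[2,2] mem=[0,0,0,0]
After op 3 (*): stack=[4] mem=[0,0,0,0]
After op 4 (push 1): stack=[4,1] mem=[0,0,0,0]
After op 5 (-): stack=[3] mem=[0,0,0,0]
After op 6 (STO M0): stack=[empty] mem=[3,0,0,0]
After op 7 (RCL M0): stack=[3] mem=[3,0,0,0]
After op 8 (STO M3): stack=[empty] mem=[3,0,0,3]
After op 9 (push 11): stack=[11] mem=[3,0,0,3]
After op 10 (dup): stack=[11,11] mem=[3,0,0,3]
After op 11 (swap): stack=[11,11] mem=[3,0,0,3]
After op 12 (push 14): stack=[11,11,14] mem=[3,0,0,3]
After op 13 (+): stack=[11,25] mem=[3,0,0,3]
After op 14 (push 11): stack=[11,25,11] mem=[3,0,0,3]
After op 15 (*): stack=[11,275] mem=[3,0,0,3]
After op 16 (STO M2): stack=[11] mem=[3,0,275,3]

Answer: 11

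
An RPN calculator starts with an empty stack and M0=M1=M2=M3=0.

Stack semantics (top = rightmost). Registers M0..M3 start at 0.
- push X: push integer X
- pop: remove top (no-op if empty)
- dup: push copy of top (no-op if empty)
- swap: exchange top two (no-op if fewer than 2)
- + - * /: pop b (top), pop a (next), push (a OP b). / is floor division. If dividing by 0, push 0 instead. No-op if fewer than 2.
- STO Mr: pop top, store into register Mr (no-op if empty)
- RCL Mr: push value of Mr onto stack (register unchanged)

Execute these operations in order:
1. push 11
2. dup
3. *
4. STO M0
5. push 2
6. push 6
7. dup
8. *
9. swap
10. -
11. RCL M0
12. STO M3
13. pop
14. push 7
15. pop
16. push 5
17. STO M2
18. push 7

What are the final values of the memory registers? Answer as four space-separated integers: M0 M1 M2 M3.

Answer: 121 0 5 121

Derivation:
After op 1 (push 11): stack=[11] mem=[0,0,0,0]
After op 2 (dup): stack=[11,11] mem=[0,0,0,0]
After op 3 (*): stack=[121] mem=[0,0,0,0]
After op 4 (STO M0): stack=[empty] mem=[121,0,0,0]
After op 5 (push 2): stack=[2] mem=[121,0,0,0]
After op 6 (push 6): stack=[2,6] mem=[121,0,0,0]
After op 7 (dup): stack=[2,6,6] mem=[121,0,0,0]
After op 8 (*): stack=[2,36] mem=[121,0,0,0]
After op 9 (swap): stack=[36,2] mem=[121,0,0,0]
After op 10 (-): stack=[34] mem=[121,0,0,0]
After op 11 (RCL M0): stack=[34,121] mem=[121,0,0,0]
After op 12 (STO M3): stack=[34] mem=[121,0,0,121]
After op 13 (pop): stack=[empty] mem=[121,0,0,121]
After op 14 (push 7): stack=[7] mem=[121,0,0,121]
After op 15 (pop): stack=[empty] mem=[121,0,0,121]
After op 16 (push 5): stack=[5] mem=[121,0,0,121]
After op 17 (STO M2): stack=[empty] mem=[121,0,5,121]
After op 18 (push 7): stack=[7] mem=[121,0,5,121]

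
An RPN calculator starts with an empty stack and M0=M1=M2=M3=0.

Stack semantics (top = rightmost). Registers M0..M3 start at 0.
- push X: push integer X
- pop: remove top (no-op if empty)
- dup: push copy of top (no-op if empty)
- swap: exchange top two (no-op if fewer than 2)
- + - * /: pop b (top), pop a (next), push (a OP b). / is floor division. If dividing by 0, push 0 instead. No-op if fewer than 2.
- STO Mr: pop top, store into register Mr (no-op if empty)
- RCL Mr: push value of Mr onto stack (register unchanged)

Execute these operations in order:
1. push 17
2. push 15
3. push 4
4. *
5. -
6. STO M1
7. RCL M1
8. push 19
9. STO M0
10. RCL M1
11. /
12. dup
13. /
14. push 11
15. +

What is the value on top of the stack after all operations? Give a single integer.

Answer: 12

Derivation:
After op 1 (push 17): stack=[17] mem=[0,0,0,0]
After op 2 (push 15): stack=[17,15] mem=[0,0,0,0]
After op 3 (push 4): stack=[17,15,4] mem=[0,0,0,0]
After op 4 (*): stack=[17,60] mem=[0,0,0,0]
After op 5 (-): stack=[-43] mem=[0,0,0,0]
After op 6 (STO M1): stack=[empty] mem=[0,-43,0,0]
After op 7 (RCL M1): stack=[-43] mem=[0,-43,0,0]
After op 8 (push 19): stack=[-43,19] mem=[0,-43,0,0]
After op 9 (STO M0): stack=[-43] mem=[19,-43,0,0]
After op 10 (RCL M1): stack=[-43,-43] mem=[19,-43,0,0]
After op 11 (/): stack=[1] mem=[19,-43,0,0]
After op 12 (dup): stack=[1,1] mem=[19,-43,0,0]
After op 13 (/): stack=[1] mem=[19,-43,0,0]
After op 14 (push 11): stack=[1,11] mem=[19,-43,0,0]
After op 15 (+): stack=[12] mem=[19,-43,0,0]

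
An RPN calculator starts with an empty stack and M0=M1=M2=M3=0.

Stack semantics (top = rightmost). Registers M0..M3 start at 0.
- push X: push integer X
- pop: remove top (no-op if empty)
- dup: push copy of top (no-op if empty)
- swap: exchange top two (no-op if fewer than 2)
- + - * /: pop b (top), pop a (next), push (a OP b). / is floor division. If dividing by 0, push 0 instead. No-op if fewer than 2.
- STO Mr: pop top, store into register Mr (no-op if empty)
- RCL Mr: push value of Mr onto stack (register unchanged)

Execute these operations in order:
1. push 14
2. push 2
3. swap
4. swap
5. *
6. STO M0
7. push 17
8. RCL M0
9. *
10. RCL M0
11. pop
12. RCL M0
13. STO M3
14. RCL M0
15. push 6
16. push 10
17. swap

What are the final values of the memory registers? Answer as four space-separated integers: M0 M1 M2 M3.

Answer: 28 0 0 28

Derivation:
After op 1 (push 14): stack=[14] mem=[0,0,0,0]
After op 2 (push 2): stack=[14,2] mem=[0,0,0,0]
After op 3 (swap): stack=[2,14] mem=[0,0,0,0]
After op 4 (swap): stack=[14,2] mem=[0,0,0,0]
After op 5 (*): stack=[28] mem=[0,0,0,0]
After op 6 (STO M0): stack=[empty] mem=[28,0,0,0]
After op 7 (push 17): stack=[17] mem=[28,0,0,0]
After op 8 (RCL M0): stack=[17,28] mem=[28,0,0,0]
After op 9 (*): stack=[476] mem=[28,0,0,0]
After op 10 (RCL M0): stack=[476,28] mem=[28,0,0,0]
After op 11 (pop): stack=[476] mem=[28,0,0,0]
After op 12 (RCL M0): stack=[476,28] mem=[28,0,0,0]
After op 13 (STO M3): stack=[476] mem=[28,0,0,28]
After op 14 (RCL M0): stack=[476,28] mem=[28,0,0,28]
After op 15 (push 6): stack=[476,28,6] mem=[28,0,0,28]
After op 16 (push 10): stack=[476,28,6,10] mem=[28,0,0,28]
After op 17 (swap): stack=[476,28,10,6] mem=[28,0,0,28]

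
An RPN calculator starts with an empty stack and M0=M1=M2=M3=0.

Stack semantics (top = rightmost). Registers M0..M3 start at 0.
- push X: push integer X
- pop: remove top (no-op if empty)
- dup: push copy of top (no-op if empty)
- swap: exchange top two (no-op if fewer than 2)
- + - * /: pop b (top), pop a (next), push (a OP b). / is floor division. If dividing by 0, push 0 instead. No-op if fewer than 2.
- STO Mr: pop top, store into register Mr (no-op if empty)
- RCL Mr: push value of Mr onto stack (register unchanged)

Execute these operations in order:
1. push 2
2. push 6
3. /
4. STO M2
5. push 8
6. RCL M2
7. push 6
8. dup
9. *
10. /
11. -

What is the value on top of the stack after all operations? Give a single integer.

After op 1 (push 2): stack=[2] mem=[0,0,0,0]
After op 2 (push 6): stack=[2,6] mem=[0,0,0,0]
After op 3 (/): stack=[0] mem=[0,0,0,0]
After op 4 (STO M2): stack=[empty] mem=[0,0,0,0]
After op 5 (push 8): stack=[8] mem=[0,0,0,0]
After op 6 (RCL M2): stack=[8,0] mem=[0,0,0,0]
After op 7 (push 6): stack=[8,0,6] mem=[0,0,0,0]
After op 8 (dup): stack=[8,0,6,6] mem=[0,0,0,0]
After op 9 (*): stack=[8,0,36] mem=[0,0,0,0]
After op 10 (/): stack=[8,0] mem=[0,0,0,0]
After op 11 (-): stack=[8] mem=[0,0,0,0]

Answer: 8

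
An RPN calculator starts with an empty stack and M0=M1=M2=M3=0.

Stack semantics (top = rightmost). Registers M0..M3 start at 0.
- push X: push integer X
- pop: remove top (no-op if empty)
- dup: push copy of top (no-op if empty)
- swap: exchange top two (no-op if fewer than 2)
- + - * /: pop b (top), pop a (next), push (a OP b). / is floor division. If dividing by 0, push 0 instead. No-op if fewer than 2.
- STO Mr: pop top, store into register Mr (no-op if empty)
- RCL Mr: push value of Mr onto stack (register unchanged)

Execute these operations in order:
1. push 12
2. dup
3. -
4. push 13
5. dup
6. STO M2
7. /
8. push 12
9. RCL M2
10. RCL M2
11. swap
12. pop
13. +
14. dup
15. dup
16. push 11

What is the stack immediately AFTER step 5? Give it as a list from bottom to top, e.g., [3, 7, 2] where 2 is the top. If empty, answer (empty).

After op 1 (push 12): stack=[12] mem=[0,0,0,0]
After op 2 (dup): stack=[12,12] mem=[0,0,0,0]
After op 3 (-): stack=[0] mem=[0,0,0,0]
After op 4 (push 13): stack=[0,13] mem=[0,0,0,0]
After op 5 (dup): stack=[0,13,13] mem=[0,0,0,0]

[0, 13, 13]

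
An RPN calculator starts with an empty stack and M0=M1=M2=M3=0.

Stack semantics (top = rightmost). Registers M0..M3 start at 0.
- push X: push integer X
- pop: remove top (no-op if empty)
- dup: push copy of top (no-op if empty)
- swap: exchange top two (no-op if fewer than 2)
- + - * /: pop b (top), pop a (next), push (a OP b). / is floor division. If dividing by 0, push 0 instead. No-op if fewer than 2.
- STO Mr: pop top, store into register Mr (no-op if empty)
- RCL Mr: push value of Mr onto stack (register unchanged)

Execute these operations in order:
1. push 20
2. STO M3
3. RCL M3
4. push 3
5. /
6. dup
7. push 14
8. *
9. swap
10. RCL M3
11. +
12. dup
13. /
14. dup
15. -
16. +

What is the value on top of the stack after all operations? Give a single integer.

Answer: 84

Derivation:
After op 1 (push 20): stack=[20] mem=[0,0,0,0]
After op 2 (STO M3): stack=[empty] mem=[0,0,0,20]
After op 3 (RCL M3): stack=[20] mem=[0,0,0,20]
After op 4 (push 3): stack=[20,3] mem=[0,0,0,20]
After op 5 (/): stack=[6] mem=[0,0,0,20]
After op 6 (dup): stack=[6,6] mem=[0,0,0,20]
After op 7 (push 14): stack=[6,6,14] mem=[0,0,0,20]
After op 8 (*): stack=[6,84] mem=[0,0,0,20]
After op 9 (swap): stack=[84,6] mem=[0,0,0,20]
After op 10 (RCL M3): stack=[84,6,20] mem=[0,0,0,20]
After op 11 (+): stack=[84,26] mem=[0,0,0,20]
After op 12 (dup): stack=[84,26,26] mem=[0,0,0,20]
After op 13 (/): stack=[84,1] mem=[0,0,0,20]
After op 14 (dup): stack=[84,1,1] mem=[0,0,0,20]
After op 15 (-): stack=[84,0] mem=[0,0,0,20]
After op 16 (+): stack=[84] mem=[0,0,0,20]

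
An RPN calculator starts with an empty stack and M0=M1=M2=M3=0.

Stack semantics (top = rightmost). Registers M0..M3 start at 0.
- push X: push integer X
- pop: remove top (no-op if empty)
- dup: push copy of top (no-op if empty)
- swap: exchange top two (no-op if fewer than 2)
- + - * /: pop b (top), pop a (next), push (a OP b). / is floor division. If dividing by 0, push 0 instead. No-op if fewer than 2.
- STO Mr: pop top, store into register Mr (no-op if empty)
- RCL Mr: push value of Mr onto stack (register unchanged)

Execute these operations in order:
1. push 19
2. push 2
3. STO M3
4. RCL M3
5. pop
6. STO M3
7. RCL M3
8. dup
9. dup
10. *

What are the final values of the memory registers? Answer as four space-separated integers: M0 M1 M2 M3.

After op 1 (push 19): stack=[19] mem=[0,0,0,0]
After op 2 (push 2): stack=[19,2] mem=[0,0,0,0]
After op 3 (STO M3): stack=[19] mem=[0,0,0,2]
After op 4 (RCL M3): stack=[19,2] mem=[0,0,0,2]
After op 5 (pop): stack=[19] mem=[0,0,0,2]
After op 6 (STO M3): stack=[empty] mem=[0,0,0,19]
After op 7 (RCL M3): stack=[19] mem=[0,0,0,19]
After op 8 (dup): stack=[19,19] mem=[0,0,0,19]
After op 9 (dup): stack=[19,19,19] mem=[0,0,0,19]
After op 10 (*): stack=[19,361] mem=[0,0,0,19]

Answer: 0 0 0 19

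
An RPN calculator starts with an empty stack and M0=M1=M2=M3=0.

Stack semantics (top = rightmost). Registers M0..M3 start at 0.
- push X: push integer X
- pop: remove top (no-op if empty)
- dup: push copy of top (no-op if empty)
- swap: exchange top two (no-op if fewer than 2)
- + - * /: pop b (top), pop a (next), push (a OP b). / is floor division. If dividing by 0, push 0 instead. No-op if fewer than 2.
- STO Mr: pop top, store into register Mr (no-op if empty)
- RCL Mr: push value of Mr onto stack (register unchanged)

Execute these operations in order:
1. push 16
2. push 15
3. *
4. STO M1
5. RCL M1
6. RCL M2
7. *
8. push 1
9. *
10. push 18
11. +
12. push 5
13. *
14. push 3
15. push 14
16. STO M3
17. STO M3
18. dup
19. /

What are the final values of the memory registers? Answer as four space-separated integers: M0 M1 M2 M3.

After op 1 (push 16): stack=[16] mem=[0,0,0,0]
After op 2 (push 15): stack=[16,15] mem=[0,0,0,0]
After op 3 (*): stack=[240] mem=[0,0,0,0]
After op 4 (STO M1): stack=[empty] mem=[0,240,0,0]
After op 5 (RCL M1): stack=[240] mem=[0,240,0,0]
After op 6 (RCL M2): stack=[240,0] mem=[0,240,0,0]
After op 7 (*): stack=[0] mem=[0,240,0,0]
After op 8 (push 1): stack=[0,1] mem=[0,240,0,0]
After op 9 (*): stack=[0] mem=[0,240,0,0]
After op 10 (push 18): stack=[0,18] mem=[0,240,0,0]
After op 11 (+): stack=[18] mem=[0,240,0,0]
After op 12 (push 5): stack=[18,5] mem=[0,240,0,0]
After op 13 (*): stack=[90] mem=[0,240,0,0]
After op 14 (push 3): stack=[90,3] mem=[0,240,0,0]
After op 15 (push 14): stack=[90,3,14] mem=[0,240,0,0]
After op 16 (STO M3): stack=[90,3] mem=[0,240,0,14]
After op 17 (STO M3): stack=[90] mem=[0,240,0,3]
After op 18 (dup): stack=[90,90] mem=[0,240,0,3]
After op 19 (/): stack=[1] mem=[0,240,0,3]

Answer: 0 240 0 3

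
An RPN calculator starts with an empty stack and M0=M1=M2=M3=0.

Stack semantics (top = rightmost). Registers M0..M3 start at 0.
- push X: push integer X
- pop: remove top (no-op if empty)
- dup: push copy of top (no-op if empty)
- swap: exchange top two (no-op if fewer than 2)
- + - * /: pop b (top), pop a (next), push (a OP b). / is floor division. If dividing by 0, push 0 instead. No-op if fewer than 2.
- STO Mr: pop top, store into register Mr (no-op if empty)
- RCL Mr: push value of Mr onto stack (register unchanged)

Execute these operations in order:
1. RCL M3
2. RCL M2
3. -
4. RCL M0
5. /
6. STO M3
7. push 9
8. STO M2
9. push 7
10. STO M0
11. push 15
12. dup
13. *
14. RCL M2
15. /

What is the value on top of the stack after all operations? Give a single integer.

After op 1 (RCL M3): stack=[0] mem=[0,0,0,0]
After op 2 (RCL M2): stack=[0,0] mem=[0,0,0,0]
After op 3 (-): stack=[0] mem=[0,0,0,0]
After op 4 (RCL M0): stack=[0,0] mem=[0,0,0,0]
After op 5 (/): stack=[0] mem=[0,0,0,0]
After op 6 (STO M3): stack=[empty] mem=[0,0,0,0]
After op 7 (push 9): stack=[9] mem=[0,0,0,0]
After op 8 (STO M2): stack=[empty] mem=[0,0,9,0]
After op 9 (push 7): stack=[7] mem=[0,0,9,0]
After op 10 (STO M0): stack=[empty] mem=[7,0,9,0]
After op 11 (push 15): stack=[15] mem=[7,0,9,0]
After op 12 (dup): stack=[15,15] mem=[7,0,9,0]
After op 13 (*): stack=[225] mem=[7,0,9,0]
After op 14 (RCL M2): stack=[225,9] mem=[7,0,9,0]
After op 15 (/): stack=[25] mem=[7,0,9,0]

Answer: 25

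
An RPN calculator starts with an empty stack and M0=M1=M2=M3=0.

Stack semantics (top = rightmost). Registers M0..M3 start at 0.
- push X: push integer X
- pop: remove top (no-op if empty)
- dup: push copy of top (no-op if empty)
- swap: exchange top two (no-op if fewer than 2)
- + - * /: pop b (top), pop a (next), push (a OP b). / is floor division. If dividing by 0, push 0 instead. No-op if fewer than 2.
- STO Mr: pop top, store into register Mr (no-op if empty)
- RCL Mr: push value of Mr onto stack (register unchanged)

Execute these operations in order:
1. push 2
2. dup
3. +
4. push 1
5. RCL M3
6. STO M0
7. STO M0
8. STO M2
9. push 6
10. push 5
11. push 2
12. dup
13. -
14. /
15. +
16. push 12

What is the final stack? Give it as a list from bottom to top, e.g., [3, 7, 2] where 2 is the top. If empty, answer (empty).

Answer: [6, 12]

Derivation:
After op 1 (push 2): stack=[2] mem=[0,0,0,0]
After op 2 (dup): stack=[2,2] mem=[0,0,0,0]
After op 3 (+): stack=[4] mem=[0,0,0,0]
After op 4 (push 1): stack=[4,1] mem=[0,0,0,0]
After op 5 (RCL M3): stack=[4,1,0] mem=[0,0,0,0]
After op 6 (STO M0): stack=[4,1] mem=[0,0,0,0]
After op 7 (STO M0): stack=[4] mem=[1,0,0,0]
After op 8 (STO M2): stack=[empty] mem=[1,0,4,0]
After op 9 (push 6): stack=[6] mem=[1,0,4,0]
After op 10 (push 5): stack=[6,5] mem=[1,0,4,0]
After op 11 (push 2): stack=[6,5,2] mem=[1,0,4,0]
After op 12 (dup): stack=[6,5,2,2] mem=[1,0,4,0]
After op 13 (-): stack=[6,5,0] mem=[1,0,4,0]
After op 14 (/): stack=[6,0] mem=[1,0,4,0]
After op 15 (+): stack=[6] mem=[1,0,4,0]
After op 16 (push 12): stack=[6,12] mem=[1,0,4,0]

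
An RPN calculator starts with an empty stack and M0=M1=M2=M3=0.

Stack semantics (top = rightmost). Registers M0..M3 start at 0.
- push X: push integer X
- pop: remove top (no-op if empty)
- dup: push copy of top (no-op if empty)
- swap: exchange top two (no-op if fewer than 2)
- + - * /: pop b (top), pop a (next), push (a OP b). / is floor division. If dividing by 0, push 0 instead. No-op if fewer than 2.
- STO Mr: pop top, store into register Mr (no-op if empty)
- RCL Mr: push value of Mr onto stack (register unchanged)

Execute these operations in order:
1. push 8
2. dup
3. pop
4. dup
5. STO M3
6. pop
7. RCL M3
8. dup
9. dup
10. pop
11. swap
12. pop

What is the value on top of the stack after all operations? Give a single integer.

After op 1 (push 8): stack=[8] mem=[0,0,0,0]
After op 2 (dup): stack=[8,8] mem=[0,0,0,0]
After op 3 (pop): stack=[8] mem=[0,0,0,0]
After op 4 (dup): stack=[8,8] mem=[0,0,0,0]
After op 5 (STO M3): stack=[8] mem=[0,0,0,8]
After op 6 (pop): stack=[empty] mem=[0,0,0,8]
After op 7 (RCL M3): stack=[8] mem=[0,0,0,8]
After op 8 (dup): stack=[8,8] mem=[0,0,0,8]
After op 9 (dup): stack=[8,8,8] mem=[0,0,0,8]
After op 10 (pop): stack=[8,8] mem=[0,0,0,8]
After op 11 (swap): stack=[8,8] mem=[0,0,0,8]
After op 12 (pop): stack=[8] mem=[0,0,0,8]

Answer: 8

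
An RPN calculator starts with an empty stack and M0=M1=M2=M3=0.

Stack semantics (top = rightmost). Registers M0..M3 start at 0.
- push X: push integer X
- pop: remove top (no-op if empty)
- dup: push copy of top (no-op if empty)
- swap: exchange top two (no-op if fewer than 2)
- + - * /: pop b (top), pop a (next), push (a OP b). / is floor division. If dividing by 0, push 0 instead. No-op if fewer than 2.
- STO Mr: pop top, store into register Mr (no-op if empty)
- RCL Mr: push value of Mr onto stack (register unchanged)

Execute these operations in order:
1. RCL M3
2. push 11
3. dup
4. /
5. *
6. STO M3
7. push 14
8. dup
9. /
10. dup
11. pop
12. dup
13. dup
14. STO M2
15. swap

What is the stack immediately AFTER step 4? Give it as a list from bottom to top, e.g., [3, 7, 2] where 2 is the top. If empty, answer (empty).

After op 1 (RCL M3): stack=[0] mem=[0,0,0,0]
After op 2 (push 11): stack=[0,11] mem=[0,0,0,0]
After op 3 (dup): stack=[0,11,11] mem=[0,0,0,0]
After op 4 (/): stack=[0,1] mem=[0,0,0,0]

[0, 1]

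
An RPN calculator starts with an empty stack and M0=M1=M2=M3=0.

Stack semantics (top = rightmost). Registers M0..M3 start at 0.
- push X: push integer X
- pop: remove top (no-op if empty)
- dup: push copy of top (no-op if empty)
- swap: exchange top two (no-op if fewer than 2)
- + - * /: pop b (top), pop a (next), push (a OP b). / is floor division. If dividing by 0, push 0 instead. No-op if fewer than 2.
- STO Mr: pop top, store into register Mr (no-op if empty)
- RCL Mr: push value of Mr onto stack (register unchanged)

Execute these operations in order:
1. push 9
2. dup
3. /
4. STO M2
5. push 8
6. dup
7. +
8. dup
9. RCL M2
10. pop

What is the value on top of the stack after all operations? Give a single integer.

Answer: 16

Derivation:
After op 1 (push 9): stack=[9] mem=[0,0,0,0]
After op 2 (dup): stack=[9,9] mem=[0,0,0,0]
After op 3 (/): stack=[1] mem=[0,0,0,0]
After op 4 (STO M2): stack=[empty] mem=[0,0,1,0]
After op 5 (push 8): stack=[8] mem=[0,0,1,0]
After op 6 (dup): stack=[8,8] mem=[0,0,1,0]
After op 7 (+): stack=[16] mem=[0,0,1,0]
After op 8 (dup): stack=[16,16] mem=[0,0,1,0]
After op 9 (RCL M2): stack=[16,16,1] mem=[0,0,1,0]
After op 10 (pop): stack=[16,16] mem=[0,0,1,0]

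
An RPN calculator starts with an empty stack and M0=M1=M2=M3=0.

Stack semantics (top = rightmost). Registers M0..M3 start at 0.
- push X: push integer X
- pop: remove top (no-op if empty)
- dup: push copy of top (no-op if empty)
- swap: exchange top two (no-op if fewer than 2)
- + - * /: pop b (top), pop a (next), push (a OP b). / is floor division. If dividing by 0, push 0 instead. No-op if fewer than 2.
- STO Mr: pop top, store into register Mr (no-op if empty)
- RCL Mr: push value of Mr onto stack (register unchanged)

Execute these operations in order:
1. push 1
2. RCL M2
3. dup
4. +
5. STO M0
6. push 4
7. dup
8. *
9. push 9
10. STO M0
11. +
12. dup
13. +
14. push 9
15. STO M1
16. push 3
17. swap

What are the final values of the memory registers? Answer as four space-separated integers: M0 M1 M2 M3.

After op 1 (push 1): stack=[1] mem=[0,0,0,0]
After op 2 (RCL M2): stack=[1,0] mem=[0,0,0,0]
After op 3 (dup): stack=[1,0,0] mem=[0,0,0,0]
After op 4 (+): stack=[1,0] mem=[0,0,0,0]
After op 5 (STO M0): stack=[1] mem=[0,0,0,0]
After op 6 (push 4): stack=[1,4] mem=[0,0,0,0]
After op 7 (dup): stack=[1,4,4] mem=[0,0,0,0]
After op 8 (*): stack=[1,16] mem=[0,0,0,0]
After op 9 (push 9): stack=[1,16,9] mem=[0,0,0,0]
After op 10 (STO M0): stack=[1,16] mem=[9,0,0,0]
After op 11 (+): stack=[17] mem=[9,0,0,0]
After op 12 (dup): stack=[17,17] mem=[9,0,0,0]
After op 13 (+): stack=[34] mem=[9,0,0,0]
After op 14 (push 9): stack=[34,9] mem=[9,0,0,0]
After op 15 (STO M1): stack=[34] mem=[9,9,0,0]
After op 16 (push 3): stack=[34,3] mem=[9,9,0,0]
After op 17 (swap): stack=[3,34] mem=[9,9,0,0]

Answer: 9 9 0 0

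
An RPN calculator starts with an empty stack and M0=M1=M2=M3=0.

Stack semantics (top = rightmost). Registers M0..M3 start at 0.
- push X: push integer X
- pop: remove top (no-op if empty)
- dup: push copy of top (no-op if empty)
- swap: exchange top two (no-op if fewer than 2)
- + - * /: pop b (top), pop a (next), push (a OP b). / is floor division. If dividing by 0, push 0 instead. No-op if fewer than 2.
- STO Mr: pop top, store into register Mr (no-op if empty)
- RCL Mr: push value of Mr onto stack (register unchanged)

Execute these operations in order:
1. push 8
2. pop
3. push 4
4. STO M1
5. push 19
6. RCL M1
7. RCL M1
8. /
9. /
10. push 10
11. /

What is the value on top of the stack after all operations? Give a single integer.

Answer: 1

Derivation:
After op 1 (push 8): stack=[8] mem=[0,0,0,0]
After op 2 (pop): stack=[empty] mem=[0,0,0,0]
After op 3 (push 4): stack=[4] mem=[0,0,0,0]
After op 4 (STO M1): stack=[empty] mem=[0,4,0,0]
After op 5 (push 19): stack=[19] mem=[0,4,0,0]
After op 6 (RCL M1): stack=[19,4] mem=[0,4,0,0]
After op 7 (RCL M1): stack=[19,4,4] mem=[0,4,0,0]
After op 8 (/): stack=[19,1] mem=[0,4,0,0]
After op 9 (/): stack=[19] mem=[0,4,0,0]
After op 10 (push 10): stack=[19,10] mem=[0,4,0,0]
After op 11 (/): stack=[1] mem=[0,4,0,0]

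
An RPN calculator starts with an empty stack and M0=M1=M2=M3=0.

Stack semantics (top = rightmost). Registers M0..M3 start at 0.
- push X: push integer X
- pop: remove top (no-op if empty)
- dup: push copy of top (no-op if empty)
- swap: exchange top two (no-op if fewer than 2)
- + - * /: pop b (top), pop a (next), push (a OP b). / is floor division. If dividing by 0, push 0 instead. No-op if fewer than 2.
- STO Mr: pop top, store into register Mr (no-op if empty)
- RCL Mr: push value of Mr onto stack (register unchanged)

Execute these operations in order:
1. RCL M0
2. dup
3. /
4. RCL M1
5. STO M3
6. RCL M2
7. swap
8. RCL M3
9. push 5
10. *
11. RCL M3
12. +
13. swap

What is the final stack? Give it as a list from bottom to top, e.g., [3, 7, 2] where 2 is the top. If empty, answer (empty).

Answer: [0, 0, 0]

Derivation:
After op 1 (RCL M0): stack=[0] mem=[0,0,0,0]
After op 2 (dup): stack=[0,0] mem=[0,0,0,0]
After op 3 (/): stack=[0] mem=[0,0,0,0]
After op 4 (RCL M1): stack=[0,0] mem=[0,0,0,0]
After op 5 (STO M3): stack=[0] mem=[0,0,0,0]
After op 6 (RCL M2): stack=[0,0] mem=[0,0,0,0]
After op 7 (swap): stack=[0,0] mem=[0,0,0,0]
After op 8 (RCL M3): stack=[0,0,0] mem=[0,0,0,0]
After op 9 (push 5): stack=[0,0,0,5] mem=[0,0,0,0]
After op 10 (*): stack=[0,0,0] mem=[0,0,0,0]
After op 11 (RCL M3): stack=[0,0,0,0] mem=[0,0,0,0]
After op 12 (+): stack=[0,0,0] mem=[0,0,0,0]
After op 13 (swap): stack=[0,0,0] mem=[0,0,0,0]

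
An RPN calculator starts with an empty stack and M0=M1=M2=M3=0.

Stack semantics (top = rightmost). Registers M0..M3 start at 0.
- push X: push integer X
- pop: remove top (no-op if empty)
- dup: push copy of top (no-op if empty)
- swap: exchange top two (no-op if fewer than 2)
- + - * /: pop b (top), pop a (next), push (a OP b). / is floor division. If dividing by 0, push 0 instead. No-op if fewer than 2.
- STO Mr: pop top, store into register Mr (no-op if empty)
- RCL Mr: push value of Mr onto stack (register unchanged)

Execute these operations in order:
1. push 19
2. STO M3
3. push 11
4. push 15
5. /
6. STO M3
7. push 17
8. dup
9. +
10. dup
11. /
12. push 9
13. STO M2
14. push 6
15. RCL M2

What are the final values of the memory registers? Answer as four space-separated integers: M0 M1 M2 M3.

After op 1 (push 19): stack=[19] mem=[0,0,0,0]
After op 2 (STO M3): stack=[empty] mem=[0,0,0,19]
After op 3 (push 11): stack=[11] mem=[0,0,0,19]
After op 4 (push 15): stack=[11,15] mem=[0,0,0,19]
After op 5 (/): stack=[0] mem=[0,0,0,19]
After op 6 (STO M3): stack=[empty] mem=[0,0,0,0]
After op 7 (push 17): stack=[17] mem=[0,0,0,0]
After op 8 (dup): stack=[17,17] mem=[0,0,0,0]
After op 9 (+): stack=[34] mem=[0,0,0,0]
After op 10 (dup): stack=[34,34] mem=[0,0,0,0]
After op 11 (/): stack=[1] mem=[0,0,0,0]
After op 12 (push 9): stack=[1,9] mem=[0,0,0,0]
After op 13 (STO M2): stack=[1] mem=[0,0,9,0]
After op 14 (push 6): stack=[1,6] mem=[0,0,9,0]
After op 15 (RCL M2): stack=[1,6,9] mem=[0,0,9,0]

Answer: 0 0 9 0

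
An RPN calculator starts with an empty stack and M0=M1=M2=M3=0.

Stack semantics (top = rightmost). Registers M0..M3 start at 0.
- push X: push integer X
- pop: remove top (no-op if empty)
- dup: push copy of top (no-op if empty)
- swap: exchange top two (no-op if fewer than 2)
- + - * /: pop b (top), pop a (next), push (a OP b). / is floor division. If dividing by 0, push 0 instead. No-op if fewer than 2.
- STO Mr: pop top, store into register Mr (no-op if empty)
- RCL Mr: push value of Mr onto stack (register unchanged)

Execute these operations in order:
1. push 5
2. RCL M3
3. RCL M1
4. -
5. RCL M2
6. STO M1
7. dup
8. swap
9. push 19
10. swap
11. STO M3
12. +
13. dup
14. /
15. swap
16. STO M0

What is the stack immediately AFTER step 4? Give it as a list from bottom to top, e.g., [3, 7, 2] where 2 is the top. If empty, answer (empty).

After op 1 (push 5): stack=[5] mem=[0,0,0,0]
After op 2 (RCL M3): stack=[5,0] mem=[0,0,0,0]
After op 3 (RCL M1): stack=[5,0,0] mem=[0,0,0,0]
After op 4 (-): stack=[5,0] mem=[0,0,0,0]

[5, 0]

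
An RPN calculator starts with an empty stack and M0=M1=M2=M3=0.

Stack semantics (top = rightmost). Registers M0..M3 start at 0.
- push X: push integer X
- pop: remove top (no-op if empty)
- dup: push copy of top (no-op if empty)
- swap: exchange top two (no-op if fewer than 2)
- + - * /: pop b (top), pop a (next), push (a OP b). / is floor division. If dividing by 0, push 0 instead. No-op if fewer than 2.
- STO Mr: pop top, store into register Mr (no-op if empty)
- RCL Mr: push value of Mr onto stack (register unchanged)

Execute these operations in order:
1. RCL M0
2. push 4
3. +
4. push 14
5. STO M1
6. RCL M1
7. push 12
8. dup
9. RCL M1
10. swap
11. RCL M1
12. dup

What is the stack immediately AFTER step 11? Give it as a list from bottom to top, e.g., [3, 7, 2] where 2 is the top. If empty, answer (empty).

After op 1 (RCL M0): stack=[0] mem=[0,0,0,0]
After op 2 (push 4): stack=[0,4] mem=[0,0,0,0]
After op 3 (+): stack=[4] mem=[0,0,0,0]
After op 4 (push 14): stack=[4,14] mem=[0,0,0,0]
After op 5 (STO M1): stack=[4] mem=[0,14,0,0]
After op 6 (RCL M1): stack=[4,14] mem=[0,14,0,0]
After op 7 (push 12): stack=[4,14,12] mem=[0,14,0,0]
After op 8 (dup): stack=[4,14,12,12] mem=[0,14,0,0]
After op 9 (RCL M1): stack=[4,14,12,12,14] mem=[0,14,0,0]
After op 10 (swap): stack=[4,14,12,14,12] mem=[0,14,0,0]
After op 11 (RCL M1): stack=[4,14,12,14,12,14] mem=[0,14,0,0]

[4, 14, 12, 14, 12, 14]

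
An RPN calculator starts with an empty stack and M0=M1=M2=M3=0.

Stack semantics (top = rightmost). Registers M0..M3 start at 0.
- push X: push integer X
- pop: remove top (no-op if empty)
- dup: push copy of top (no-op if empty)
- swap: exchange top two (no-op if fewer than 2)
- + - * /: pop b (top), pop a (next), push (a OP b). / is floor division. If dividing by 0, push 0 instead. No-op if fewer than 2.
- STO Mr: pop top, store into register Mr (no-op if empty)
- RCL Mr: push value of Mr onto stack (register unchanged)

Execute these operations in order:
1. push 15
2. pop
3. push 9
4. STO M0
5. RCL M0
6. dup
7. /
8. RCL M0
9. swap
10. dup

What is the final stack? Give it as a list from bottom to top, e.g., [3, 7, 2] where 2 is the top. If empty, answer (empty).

Answer: [9, 1, 1]

Derivation:
After op 1 (push 15): stack=[15] mem=[0,0,0,0]
After op 2 (pop): stack=[empty] mem=[0,0,0,0]
After op 3 (push 9): stack=[9] mem=[0,0,0,0]
After op 4 (STO M0): stack=[empty] mem=[9,0,0,0]
After op 5 (RCL M0): stack=[9] mem=[9,0,0,0]
After op 6 (dup): stack=[9,9] mem=[9,0,0,0]
After op 7 (/): stack=[1] mem=[9,0,0,0]
After op 8 (RCL M0): stack=[1,9] mem=[9,0,0,0]
After op 9 (swap): stack=[9,1] mem=[9,0,0,0]
After op 10 (dup): stack=[9,1,1] mem=[9,0,0,0]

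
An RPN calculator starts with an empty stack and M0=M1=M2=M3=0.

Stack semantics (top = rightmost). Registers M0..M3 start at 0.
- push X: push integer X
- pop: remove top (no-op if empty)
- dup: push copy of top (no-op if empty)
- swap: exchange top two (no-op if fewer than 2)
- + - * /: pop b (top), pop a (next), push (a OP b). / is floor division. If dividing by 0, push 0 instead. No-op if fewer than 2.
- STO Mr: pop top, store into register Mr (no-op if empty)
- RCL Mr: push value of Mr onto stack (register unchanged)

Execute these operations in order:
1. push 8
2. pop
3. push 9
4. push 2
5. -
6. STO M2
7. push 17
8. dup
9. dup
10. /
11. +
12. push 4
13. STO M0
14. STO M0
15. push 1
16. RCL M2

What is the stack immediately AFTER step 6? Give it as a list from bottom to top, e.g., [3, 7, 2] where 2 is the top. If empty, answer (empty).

After op 1 (push 8): stack=[8] mem=[0,0,0,0]
After op 2 (pop): stack=[empty] mem=[0,0,0,0]
After op 3 (push 9): stack=[9] mem=[0,0,0,0]
After op 4 (push 2): stack=[9,2] mem=[0,0,0,0]
After op 5 (-): stack=[7] mem=[0,0,0,0]
After op 6 (STO M2): stack=[empty] mem=[0,0,7,0]

(empty)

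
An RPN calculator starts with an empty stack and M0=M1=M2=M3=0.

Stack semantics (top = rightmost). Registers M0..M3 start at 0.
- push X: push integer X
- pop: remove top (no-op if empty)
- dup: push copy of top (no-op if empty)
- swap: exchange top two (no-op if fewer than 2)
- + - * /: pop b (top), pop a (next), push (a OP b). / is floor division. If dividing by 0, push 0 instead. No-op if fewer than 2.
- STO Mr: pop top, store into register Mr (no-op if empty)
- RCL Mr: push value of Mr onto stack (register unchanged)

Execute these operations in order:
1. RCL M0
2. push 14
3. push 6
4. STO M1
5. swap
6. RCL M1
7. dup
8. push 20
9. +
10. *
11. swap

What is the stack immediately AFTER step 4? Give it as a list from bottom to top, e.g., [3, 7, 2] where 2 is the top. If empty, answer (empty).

After op 1 (RCL M0): stack=[0] mem=[0,0,0,0]
After op 2 (push 14): stack=[0,14] mem=[0,0,0,0]
After op 3 (push 6): stack=[0,14,6] mem=[0,0,0,0]
After op 4 (STO M1): stack=[0,14] mem=[0,6,0,0]

[0, 14]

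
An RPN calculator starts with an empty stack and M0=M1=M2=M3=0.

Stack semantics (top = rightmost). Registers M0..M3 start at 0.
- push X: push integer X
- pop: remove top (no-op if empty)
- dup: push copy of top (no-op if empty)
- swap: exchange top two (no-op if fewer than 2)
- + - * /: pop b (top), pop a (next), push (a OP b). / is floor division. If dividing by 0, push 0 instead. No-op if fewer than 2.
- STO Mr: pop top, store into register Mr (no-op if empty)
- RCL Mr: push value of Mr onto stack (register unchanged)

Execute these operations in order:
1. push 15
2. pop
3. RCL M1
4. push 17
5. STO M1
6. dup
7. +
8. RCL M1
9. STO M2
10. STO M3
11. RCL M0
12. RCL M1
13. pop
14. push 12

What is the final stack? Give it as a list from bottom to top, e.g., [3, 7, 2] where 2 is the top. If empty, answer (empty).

Answer: [0, 12]

Derivation:
After op 1 (push 15): stack=[15] mem=[0,0,0,0]
After op 2 (pop): stack=[empty] mem=[0,0,0,0]
After op 3 (RCL M1): stack=[0] mem=[0,0,0,0]
After op 4 (push 17): stack=[0,17] mem=[0,0,0,0]
After op 5 (STO M1): stack=[0] mem=[0,17,0,0]
After op 6 (dup): stack=[0,0] mem=[0,17,0,0]
After op 7 (+): stack=[0] mem=[0,17,0,0]
After op 8 (RCL M1): stack=[0,17] mem=[0,17,0,0]
After op 9 (STO M2): stack=[0] mem=[0,17,17,0]
After op 10 (STO M3): stack=[empty] mem=[0,17,17,0]
After op 11 (RCL M0): stack=[0] mem=[0,17,17,0]
After op 12 (RCL M1): stack=[0,17] mem=[0,17,17,0]
After op 13 (pop): stack=[0] mem=[0,17,17,0]
After op 14 (push 12): stack=[0,12] mem=[0,17,17,0]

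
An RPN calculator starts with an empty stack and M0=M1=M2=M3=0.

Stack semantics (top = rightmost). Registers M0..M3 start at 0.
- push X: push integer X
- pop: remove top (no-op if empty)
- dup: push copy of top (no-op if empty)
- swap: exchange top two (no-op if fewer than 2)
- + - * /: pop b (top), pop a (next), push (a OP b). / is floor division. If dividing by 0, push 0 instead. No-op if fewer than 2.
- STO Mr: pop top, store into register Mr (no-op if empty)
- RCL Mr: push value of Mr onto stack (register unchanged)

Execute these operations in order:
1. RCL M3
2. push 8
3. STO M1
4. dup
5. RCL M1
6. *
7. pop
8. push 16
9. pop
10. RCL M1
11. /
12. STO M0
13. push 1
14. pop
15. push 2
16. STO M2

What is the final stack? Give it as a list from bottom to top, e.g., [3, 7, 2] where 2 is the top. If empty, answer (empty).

Answer: (empty)

Derivation:
After op 1 (RCL M3): stack=[0] mem=[0,0,0,0]
After op 2 (push 8): stack=[0,8] mem=[0,0,0,0]
After op 3 (STO M1): stack=[0] mem=[0,8,0,0]
After op 4 (dup): stack=[0,0] mem=[0,8,0,0]
After op 5 (RCL M1): stack=[0,0,8] mem=[0,8,0,0]
After op 6 (*): stack=[0,0] mem=[0,8,0,0]
After op 7 (pop): stack=[0] mem=[0,8,0,0]
After op 8 (push 16): stack=[0,16] mem=[0,8,0,0]
After op 9 (pop): stack=[0] mem=[0,8,0,0]
After op 10 (RCL M1): stack=[0,8] mem=[0,8,0,0]
After op 11 (/): stack=[0] mem=[0,8,0,0]
After op 12 (STO M0): stack=[empty] mem=[0,8,0,0]
After op 13 (push 1): stack=[1] mem=[0,8,0,0]
After op 14 (pop): stack=[empty] mem=[0,8,0,0]
After op 15 (push 2): stack=[2] mem=[0,8,0,0]
After op 16 (STO M2): stack=[empty] mem=[0,8,2,0]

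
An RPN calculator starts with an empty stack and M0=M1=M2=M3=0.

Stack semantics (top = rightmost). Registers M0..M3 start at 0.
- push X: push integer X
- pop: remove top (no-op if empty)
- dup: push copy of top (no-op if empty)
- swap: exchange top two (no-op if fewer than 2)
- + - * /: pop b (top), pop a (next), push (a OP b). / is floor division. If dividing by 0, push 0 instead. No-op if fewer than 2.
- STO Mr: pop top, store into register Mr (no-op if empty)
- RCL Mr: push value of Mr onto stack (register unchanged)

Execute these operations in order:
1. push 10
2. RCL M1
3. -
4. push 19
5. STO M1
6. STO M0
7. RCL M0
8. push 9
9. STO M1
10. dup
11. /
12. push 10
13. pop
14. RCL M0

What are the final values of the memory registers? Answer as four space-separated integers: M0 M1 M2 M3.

Answer: 10 9 0 0

Derivation:
After op 1 (push 10): stack=[10] mem=[0,0,0,0]
After op 2 (RCL M1): stack=[10,0] mem=[0,0,0,0]
After op 3 (-): stack=[10] mem=[0,0,0,0]
After op 4 (push 19): stack=[10,19] mem=[0,0,0,0]
After op 5 (STO M1): stack=[10] mem=[0,19,0,0]
After op 6 (STO M0): stack=[empty] mem=[10,19,0,0]
After op 7 (RCL M0): stack=[10] mem=[10,19,0,0]
After op 8 (push 9): stack=[10,9] mem=[10,19,0,0]
After op 9 (STO M1): stack=[10] mem=[10,9,0,0]
After op 10 (dup): stack=[10,10] mem=[10,9,0,0]
After op 11 (/): stack=[1] mem=[10,9,0,0]
After op 12 (push 10): stack=[1,10] mem=[10,9,0,0]
After op 13 (pop): stack=[1] mem=[10,9,0,0]
After op 14 (RCL M0): stack=[1,10] mem=[10,9,0,0]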